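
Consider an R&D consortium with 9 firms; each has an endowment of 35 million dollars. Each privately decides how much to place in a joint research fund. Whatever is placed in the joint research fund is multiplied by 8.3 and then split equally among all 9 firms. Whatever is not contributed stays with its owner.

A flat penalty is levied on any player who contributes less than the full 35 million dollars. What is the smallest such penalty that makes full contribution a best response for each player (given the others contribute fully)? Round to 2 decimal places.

2.72 million dollars

Given the others contribute fully, the best deviation is to contribute 0 (any partial contribution still incurs the fine and gives up units whose private return 0.9222 is below 1).
Deviating from 35 to 0 saves 35 million dollars but forfeits the deviator's share of the drop in the joint research fund: 8.3/9 × 35 = 32.28.
So the deviation gain is 35 − 32.28 = 2.72, and the fine must be at least 2.72 million dollars to wipe it out.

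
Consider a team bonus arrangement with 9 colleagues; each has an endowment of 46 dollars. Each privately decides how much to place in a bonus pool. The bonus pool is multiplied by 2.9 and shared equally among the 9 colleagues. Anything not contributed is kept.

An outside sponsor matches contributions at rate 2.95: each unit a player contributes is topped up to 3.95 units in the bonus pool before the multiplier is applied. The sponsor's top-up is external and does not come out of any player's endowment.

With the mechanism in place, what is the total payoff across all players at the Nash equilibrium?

4742.37 dollars

The effective private return per unit is now 2.9 × 3.95 / 9 = 1.2728 > 1, so every player's dominant strategy flips to full contribution.
At the Nash equilibrium everyone contributes 46. Group total payoff = 2.9 × 3.95 × 414 = 4742.37.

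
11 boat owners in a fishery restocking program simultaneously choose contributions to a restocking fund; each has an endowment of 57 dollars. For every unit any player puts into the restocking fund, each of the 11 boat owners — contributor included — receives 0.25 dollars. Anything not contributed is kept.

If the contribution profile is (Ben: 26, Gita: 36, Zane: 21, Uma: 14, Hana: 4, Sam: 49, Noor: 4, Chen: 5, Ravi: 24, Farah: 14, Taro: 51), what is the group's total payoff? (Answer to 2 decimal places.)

1061.00 dollars

Total contributed: 26 + 36 + 21 + 14 + 4 + 49 + 4 + 5 + 24 + 14 + 51 = 248; total kept: 11 × 57 − 248 = 379.
The restocking fund pays out 0.25 × 11 × 248 = 682.00 in aggregate.
Group total = 379 + 682.00 = 1061.00.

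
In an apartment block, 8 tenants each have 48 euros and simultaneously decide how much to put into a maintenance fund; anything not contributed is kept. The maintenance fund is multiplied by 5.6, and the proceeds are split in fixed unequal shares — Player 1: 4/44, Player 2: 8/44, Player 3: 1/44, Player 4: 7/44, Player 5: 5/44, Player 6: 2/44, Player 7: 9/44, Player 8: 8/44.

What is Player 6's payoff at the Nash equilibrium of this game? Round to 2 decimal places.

For player j, contributing a unit is worthwhile iff 5.6 × (j's share) ≥ 1, i.e. iff j's share is at least 0.1786.
The shares above 0.1786 belong to Player 2, Player 7 and Player 8, contributing 48 each; the remaining 5 contribute 0. Total contributed: 144.
Player 6 keeps 48 and receives 5.6 × 144 × 2/44 = 36.65 from the maintenance fund, for a payoff of 84.65.

84.65 euros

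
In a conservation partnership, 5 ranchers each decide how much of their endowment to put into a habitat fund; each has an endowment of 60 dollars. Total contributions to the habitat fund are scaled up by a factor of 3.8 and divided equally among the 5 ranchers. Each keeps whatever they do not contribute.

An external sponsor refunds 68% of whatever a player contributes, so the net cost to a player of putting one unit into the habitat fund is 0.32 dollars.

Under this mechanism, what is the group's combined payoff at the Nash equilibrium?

1344.00 dollars

With the mechanism, a contributed unit returns (3.8/5) / 0.32 = 2.3750 per unit of net cost to the contributor — now above 1 — so contributing fully is weakly dominant for every player.
So the Nash equilibrium is full contribution by all 5; the group earns 5 × (60 × 0.68 + 3.8 × 60) = 1344.00.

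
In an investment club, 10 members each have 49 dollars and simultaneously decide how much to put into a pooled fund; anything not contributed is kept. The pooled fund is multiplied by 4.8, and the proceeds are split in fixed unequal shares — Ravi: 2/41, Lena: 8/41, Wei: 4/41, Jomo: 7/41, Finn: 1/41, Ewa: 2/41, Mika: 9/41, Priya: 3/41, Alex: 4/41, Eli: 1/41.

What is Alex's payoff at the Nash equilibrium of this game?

71.95 dollars

Each unit j contributes comes back to j as 4.8 × (j's share), so j prefers to contribute only if that share exceeds 1/4.8 = 0.2083; otherwise keeping the unit dominates.
Mika alone (share 9/41) is above the threshold, contributing 49; the remaining 9 contribute 0. Total contributed: 49.
Alex keeps 49 and receives 4.8 × 49 × 4/41 = 22.95 from the pooled fund, for a payoff of 71.95.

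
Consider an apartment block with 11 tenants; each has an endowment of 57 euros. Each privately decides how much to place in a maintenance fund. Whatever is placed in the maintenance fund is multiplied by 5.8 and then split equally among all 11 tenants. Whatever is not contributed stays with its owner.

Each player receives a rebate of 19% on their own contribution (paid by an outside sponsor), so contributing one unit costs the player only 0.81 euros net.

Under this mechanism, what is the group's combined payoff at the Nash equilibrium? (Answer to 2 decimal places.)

Even with the mechanism, each unit contributed returns only (5.8/11) / 0.81 = 0.6510 per unit of net cost, so contributing nothing is still dominant.
At the Nash equilibrium no one contributes; group total payoff = 11 × 57 = 627.

627.00 euros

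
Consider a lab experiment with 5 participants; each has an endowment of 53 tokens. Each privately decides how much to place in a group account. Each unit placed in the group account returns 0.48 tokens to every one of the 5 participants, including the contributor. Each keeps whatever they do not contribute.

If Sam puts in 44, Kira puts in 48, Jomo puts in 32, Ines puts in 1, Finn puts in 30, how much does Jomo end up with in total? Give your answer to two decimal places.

Total contributed: 44 + 48 + 32 + 1 + 30 = 155.
Each receives 0.48 × 155 = 74.40 from the group account.
Jomo keeps 53 − 32 = 21, so Jomo's payoff is 21 + 74.40 = 95.40.

95.40 tokens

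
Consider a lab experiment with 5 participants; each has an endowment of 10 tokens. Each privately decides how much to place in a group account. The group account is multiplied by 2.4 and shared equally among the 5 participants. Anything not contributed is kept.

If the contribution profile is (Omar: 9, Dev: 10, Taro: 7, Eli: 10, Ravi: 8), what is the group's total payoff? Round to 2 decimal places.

Total contributed: 9 + 10 + 7 + 10 + 8 = 44; total kept: 5 × 10 − 44 = 6.
The group account pays out 2.4 × 44 = 105.60 in aggregate.
Group total = 6 + 105.60 = 111.60.

111.60 tokens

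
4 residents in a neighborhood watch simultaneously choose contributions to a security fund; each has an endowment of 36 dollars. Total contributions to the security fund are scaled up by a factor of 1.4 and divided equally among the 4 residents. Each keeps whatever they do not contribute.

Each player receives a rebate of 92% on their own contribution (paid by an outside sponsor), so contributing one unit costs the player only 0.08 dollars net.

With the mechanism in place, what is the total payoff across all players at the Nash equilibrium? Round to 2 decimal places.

With the mechanism, a contributed unit returns (1.4/4) / 0.08 = 4.3750 per unit of net cost to the contributor — now above 1 — so contributing fully is weakly dominant for every player.
At the Nash equilibrium everyone contributes 36. Group total payoff = 4 × (36 × 0.92 + 1.4 × 36) = 334.08.

334.08 dollars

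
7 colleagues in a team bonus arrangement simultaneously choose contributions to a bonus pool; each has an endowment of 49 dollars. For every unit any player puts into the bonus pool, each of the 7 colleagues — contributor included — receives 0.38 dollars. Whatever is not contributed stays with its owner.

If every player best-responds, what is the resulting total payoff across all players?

The private return per contributed unit is 0.38 < 1, so contributing 0 is dominant for every player. At the Nash equilibrium everyone keeps their 49, and the group total is 7 × 49 = 343.

343.00 dollars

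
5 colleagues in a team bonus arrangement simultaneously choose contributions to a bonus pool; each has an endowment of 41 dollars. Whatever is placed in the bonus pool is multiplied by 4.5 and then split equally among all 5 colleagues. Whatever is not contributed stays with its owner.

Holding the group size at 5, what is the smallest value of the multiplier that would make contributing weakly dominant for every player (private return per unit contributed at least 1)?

A contributed unit returns (multiplier)/5 to its contributor.
This reaches 1 exactly when the multiplier is 5.

5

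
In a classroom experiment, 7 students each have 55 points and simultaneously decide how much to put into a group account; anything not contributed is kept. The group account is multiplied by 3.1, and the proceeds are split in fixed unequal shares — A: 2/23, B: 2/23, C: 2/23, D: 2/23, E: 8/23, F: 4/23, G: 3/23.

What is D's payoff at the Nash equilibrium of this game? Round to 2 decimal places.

69.83 points

A player with share s gets back 3.1·s per unit contributed, so full contribution is dominant for anyone with s > 1/3.1 = 0.3226 and zero contribution is dominant for anyone below.
Only E (8/23) clears that bar, contributing 55; the remaining 6 contribute 0. Total contributed: 55.
D keeps 55 and receives 3.1 × 55 × 2/23 = 14.83 from the group account, for a payoff of 69.83.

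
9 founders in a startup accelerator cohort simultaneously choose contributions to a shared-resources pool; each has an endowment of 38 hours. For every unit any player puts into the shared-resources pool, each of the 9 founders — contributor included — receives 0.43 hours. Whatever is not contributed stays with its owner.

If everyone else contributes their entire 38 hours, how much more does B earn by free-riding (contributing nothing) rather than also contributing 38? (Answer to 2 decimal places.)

21.66 hours

Switching from a contribution of 38 to 0 lets B keep an extra 38 hours, but lowers the shared-resources pool by 38, which costs B their own share of that drop: 0.43 × 38 = 16.34.
Net gain = 38 − 16.34 = 21.66. The private return per contributed unit (0.43) is below 1, so free-riding is indeed the best response regardless of what the others do.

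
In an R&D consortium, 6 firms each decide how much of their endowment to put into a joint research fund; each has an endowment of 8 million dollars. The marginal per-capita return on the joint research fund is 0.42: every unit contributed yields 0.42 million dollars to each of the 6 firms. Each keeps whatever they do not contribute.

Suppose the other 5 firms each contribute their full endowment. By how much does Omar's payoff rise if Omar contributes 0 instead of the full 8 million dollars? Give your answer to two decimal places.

Switching from a contribution of 8 to 0 lets Omar keep an extra 8 million dollars, but lowers the joint research fund by 8, which costs Omar their own share of that drop: 0.42 × 8 = 3.36.
Net gain = 8 − 3.36 = 4.64. The private return per contributed unit (0.42) is below 1, so free-riding is indeed the best response regardless of what the others do.

4.64 million dollars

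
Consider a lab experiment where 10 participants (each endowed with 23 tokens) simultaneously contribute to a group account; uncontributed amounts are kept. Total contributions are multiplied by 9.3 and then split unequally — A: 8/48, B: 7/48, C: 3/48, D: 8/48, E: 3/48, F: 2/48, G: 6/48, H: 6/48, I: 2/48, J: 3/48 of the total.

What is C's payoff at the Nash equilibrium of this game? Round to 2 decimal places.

89.84 tokens

Player j's private return per contributed unit is 9.3 × (j's share). Contributing is weakly dominant for j when that share is at least 1/9.3 = 0.1075, and contributing 0 is dominant otherwise.
The shares above 0.1075 belong to A, B, D, G and H, contributing 23 each; the remaining 5 contribute 0. Total contributed: 115.
C keeps 23 and receives 9.3 × 115 × 3/48 = 66.84 from the group account, for a payoff of 89.84.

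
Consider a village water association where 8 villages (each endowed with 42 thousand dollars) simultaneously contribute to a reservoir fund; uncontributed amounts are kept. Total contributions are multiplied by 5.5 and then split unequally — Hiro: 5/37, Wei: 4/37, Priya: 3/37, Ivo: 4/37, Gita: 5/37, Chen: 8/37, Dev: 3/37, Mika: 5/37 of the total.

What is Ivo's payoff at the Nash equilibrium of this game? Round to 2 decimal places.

Player j's private return per contributed unit is 5.5 × (j's share). Contributing is weakly dominant for j when that share is at least 1/5.5 = 0.1818, and contributing 0 is dominant otherwise.
Only Chen (8/37) clears that bar, contributing 42; the remaining 7 contribute 0. Total contributed: 42.
Ivo keeps 42 and receives 5.5 × 42 × 4/37 = 24.97 from the reservoir fund, for a payoff of 66.97.

66.97 thousand dollars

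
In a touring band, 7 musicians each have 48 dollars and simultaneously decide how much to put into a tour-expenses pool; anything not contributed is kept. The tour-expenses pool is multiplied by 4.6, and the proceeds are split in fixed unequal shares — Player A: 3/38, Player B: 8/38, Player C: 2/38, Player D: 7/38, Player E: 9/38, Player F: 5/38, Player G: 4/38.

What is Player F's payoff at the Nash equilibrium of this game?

Player j's private return per contributed unit is 4.6 × (j's share). Contributing is weakly dominant for j when that share is at least 1/4.6 = 0.2174, and contributing 0 is dominant otherwise.
Only Player E (9/38) clears that bar, contributing 48; the remaining 6 contribute 0. Total contributed: 48.
Player F keeps 48 and receives 4.6 × 48 × 5/38 = 29.05 from the tour-expenses pool, for a payoff of 77.05.

77.05 dollars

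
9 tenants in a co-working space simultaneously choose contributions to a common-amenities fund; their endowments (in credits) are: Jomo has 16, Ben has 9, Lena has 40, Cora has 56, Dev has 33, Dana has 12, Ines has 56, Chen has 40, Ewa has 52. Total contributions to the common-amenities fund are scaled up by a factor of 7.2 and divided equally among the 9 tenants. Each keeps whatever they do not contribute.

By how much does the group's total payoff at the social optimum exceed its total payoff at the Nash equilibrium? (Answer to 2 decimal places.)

The private return per contributed unit is 7.2/9 = 0.8000 < 1 for every player regardless of endowment, so the Nash equilibrium is zero contribution and the group total is Σ E_j = 16 + 9 + 40 + 56 + 33 + 12 + 56 + 40 + 52 = 314.
Each contributed unit returns 7.200 to the group, so the social optimum is full contribution by everyone: group total = 7.200 × 314 = 2260.80.
Efficiency loss = (7.200 − 1) × 314 = 1946.80.

1946.80 credits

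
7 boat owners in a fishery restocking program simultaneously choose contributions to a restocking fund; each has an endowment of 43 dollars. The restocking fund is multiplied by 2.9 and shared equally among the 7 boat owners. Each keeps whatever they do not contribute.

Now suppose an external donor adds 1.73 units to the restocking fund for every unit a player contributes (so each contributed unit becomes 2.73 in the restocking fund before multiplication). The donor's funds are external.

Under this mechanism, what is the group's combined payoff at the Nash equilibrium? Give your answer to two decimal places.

2383.02 dollars

With the mechanism, a contributed unit returns 2.9 × 2.73 / 7 = 1.1310 per unit of net cost to the contributor — now above 1 — so contributing fully is weakly dominant for every player.
So the Nash equilibrium is full contribution by all 7; the group earns 2.9 × 2.73 × 301 = 2383.02.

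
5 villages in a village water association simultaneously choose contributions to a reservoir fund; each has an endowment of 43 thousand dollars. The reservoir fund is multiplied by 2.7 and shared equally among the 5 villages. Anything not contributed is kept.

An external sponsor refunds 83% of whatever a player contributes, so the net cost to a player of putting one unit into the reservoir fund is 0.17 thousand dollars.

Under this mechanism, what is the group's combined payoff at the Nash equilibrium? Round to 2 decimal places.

The effective private return per unit is now (2.7/5) / 0.17 = 3.1765 > 1, so every player's dominant strategy flips to full contribution.
At the Nash equilibrium everyone contributes 43. Group total payoff = 5 × (43 × 0.83 + 2.7 × 43) = 758.95.

758.95 thousand dollars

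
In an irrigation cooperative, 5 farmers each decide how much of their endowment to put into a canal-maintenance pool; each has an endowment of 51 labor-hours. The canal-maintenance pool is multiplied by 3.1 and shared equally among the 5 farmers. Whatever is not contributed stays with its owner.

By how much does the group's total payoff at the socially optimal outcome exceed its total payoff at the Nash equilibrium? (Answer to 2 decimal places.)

Each contributed unit returns 3.1/5 = 0.6200 to its contributor — below 1 — so contributing 0 is dominant for every player. At the Nash equilibrium everyone keeps their 51, and the group total is 5 × 51 = 255.
Each contributed unit returns 3.100 to the group as a whole (0.6200 to each of 5 players), which exceeds 1, so the social optimum is full contribution: group total = 3.100 × 255 = 790.50.
Efficiency loss = 790.50 − 255 = 535.50.

535.50 labor-hours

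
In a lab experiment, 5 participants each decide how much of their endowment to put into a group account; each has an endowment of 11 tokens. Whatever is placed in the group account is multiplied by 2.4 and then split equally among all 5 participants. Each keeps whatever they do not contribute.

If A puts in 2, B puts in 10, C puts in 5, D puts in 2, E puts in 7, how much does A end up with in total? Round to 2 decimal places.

Total contributed: 2 + 10 + 5 + 2 + 7 = 26.
Each receives 2.4 × 26 / 5 = 12.48 from the group account.
A keeps 11 − 2 = 9, so A's payoff is 9 + 12.48 = 21.48.

21.48 tokens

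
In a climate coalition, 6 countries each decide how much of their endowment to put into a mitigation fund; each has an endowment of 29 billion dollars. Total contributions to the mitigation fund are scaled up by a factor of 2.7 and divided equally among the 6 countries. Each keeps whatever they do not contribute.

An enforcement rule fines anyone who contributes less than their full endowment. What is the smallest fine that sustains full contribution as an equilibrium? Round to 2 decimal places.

Given the others contribute fully, the best deviation is to contribute 0 (any partial contribution still incurs the fine and gives up units whose private return 0.4500 is below 1).
Deviating from 29 to 0 saves 29 billion dollars but forfeits the deviator's share of the drop in the mitigation fund: 2.7/6 × 29 = 13.05.
So the deviation gain is 29 − 13.05 = 15.95, and the fine must be at least 15.95 billion dollars to wipe it out.

15.95 billion dollars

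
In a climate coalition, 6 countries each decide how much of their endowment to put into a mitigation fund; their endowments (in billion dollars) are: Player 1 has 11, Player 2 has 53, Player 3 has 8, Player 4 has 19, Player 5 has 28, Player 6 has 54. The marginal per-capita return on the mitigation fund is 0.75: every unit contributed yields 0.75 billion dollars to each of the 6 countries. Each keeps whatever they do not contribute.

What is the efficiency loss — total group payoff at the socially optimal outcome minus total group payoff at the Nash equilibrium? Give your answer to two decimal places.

The private return per contributed unit is 0.75 < 1 for everyone, so the Nash equilibrium is zero contribution and the group total is Σ E_j = 11 + 53 + 8 + 19 + 28 + 54 = 173.
Each contributed unit returns 4.500 to the group, so the social optimum is full contribution by everyone: group total = 4.500 × 173 = 778.50.
Efficiency loss = (4.500 − 1) × 173 = 605.50.

605.50 billion dollars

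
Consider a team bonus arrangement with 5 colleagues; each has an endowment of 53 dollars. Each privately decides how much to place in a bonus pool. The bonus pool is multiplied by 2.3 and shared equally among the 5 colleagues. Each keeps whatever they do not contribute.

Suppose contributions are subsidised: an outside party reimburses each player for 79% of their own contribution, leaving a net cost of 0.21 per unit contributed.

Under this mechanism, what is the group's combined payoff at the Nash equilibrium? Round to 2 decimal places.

818.85 dollars

With the mechanism, a contributed unit returns (2.3/5) / 0.21 = 2.1905 per unit of net cost to the contributor — now above 1 — so contributing fully is weakly dominant for every player.
So the Nash equilibrium is full contribution by all 5; the group earns 5 × (53 × 0.79 + 2.3 × 53) = 818.85.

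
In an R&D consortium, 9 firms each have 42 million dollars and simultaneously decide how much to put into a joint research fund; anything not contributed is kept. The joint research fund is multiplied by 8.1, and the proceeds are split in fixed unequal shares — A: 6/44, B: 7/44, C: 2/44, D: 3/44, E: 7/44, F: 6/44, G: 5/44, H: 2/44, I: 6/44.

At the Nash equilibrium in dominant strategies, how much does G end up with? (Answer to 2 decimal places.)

235.30 million dollars

A player with share s gets back 8.1·s per unit contributed, so full contribution is dominant for anyone with s > 1/8.1 = 0.1235 and zero contribution is dominant for anyone below.
A, B, E, F and I clear that bar, contributing 42 each; the remaining 4 contribute 0. Total contributed: 210.
G keeps 42 and receives 8.1 × 210 × 5/44 = 193.30 from the joint research fund, for a payoff of 235.30.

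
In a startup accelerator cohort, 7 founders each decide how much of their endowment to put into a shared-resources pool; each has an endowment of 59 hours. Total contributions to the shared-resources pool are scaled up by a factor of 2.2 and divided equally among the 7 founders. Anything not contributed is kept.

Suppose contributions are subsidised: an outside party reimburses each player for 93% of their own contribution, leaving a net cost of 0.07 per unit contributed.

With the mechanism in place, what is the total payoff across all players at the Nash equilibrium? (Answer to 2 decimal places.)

1292.69 hours

With the mechanism, a contributed unit returns (2.2/7) / 0.07 = 4.4898 per unit of net cost to the contributor — now above 1 — so contributing fully is weakly dominant for every player.
So the Nash equilibrium is full contribution by all 7; the group earns 7 × (59 × 0.93 + 2.2 × 59) = 1292.69.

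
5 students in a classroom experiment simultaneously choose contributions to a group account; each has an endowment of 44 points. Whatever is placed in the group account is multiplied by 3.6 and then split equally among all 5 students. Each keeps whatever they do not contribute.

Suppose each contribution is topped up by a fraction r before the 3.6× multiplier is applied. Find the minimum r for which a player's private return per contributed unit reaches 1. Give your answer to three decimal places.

With matching at rate r, one contributed unit becomes (1 + r) in the group account and returns 3.6 × (1 + r) / 5 to the contributor.
Setting this equal to 1: 1 + r = 5/3.6 = 1.3889.
So the minimum matching rate is r = 1.3889 − 1 = 0.389.

0.389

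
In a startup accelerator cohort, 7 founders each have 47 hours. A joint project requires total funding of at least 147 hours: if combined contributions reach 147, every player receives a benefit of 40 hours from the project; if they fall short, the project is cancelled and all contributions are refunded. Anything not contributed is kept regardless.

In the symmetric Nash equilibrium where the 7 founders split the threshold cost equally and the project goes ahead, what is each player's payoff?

Equal share of the threshold: 147/7 = 21.
At this profile no one gains by cutting their contribution: any cut drops the total below 147, the project is cancelled, contributions are refunded, and the deviator ends with 47, which is less than 47 − 21 + 40 = 66. Contributing more than 21 just wastes the excess. So contributing exactly 21 is a best response.
Each player's payoff: 47 − 21 + 40 = 66.

66 hours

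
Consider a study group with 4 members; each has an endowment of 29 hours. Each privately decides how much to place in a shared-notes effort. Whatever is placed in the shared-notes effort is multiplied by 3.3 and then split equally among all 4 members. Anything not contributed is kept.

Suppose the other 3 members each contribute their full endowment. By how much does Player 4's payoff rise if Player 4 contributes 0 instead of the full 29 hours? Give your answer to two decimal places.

5.08 hours

Switching from a contribution of 29 to 0 lets Player 4 keep an extra 29 hours, but lowers the shared-notes effort by 29, which costs Player 4 their own share of that drop: 3.3/4 × 29 = 23.92.
Net gain = 29 − 23.92 = 5.08. The private return per contributed unit (0.8250) is below 1, so free-riding is indeed the best response regardless of what the others do.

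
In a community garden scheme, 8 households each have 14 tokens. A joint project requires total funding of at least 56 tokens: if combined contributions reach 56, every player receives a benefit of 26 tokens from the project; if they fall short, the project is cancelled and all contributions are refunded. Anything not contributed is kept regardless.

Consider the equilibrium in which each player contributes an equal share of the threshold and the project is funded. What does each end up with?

33 tokens

Equal share of the threshold: 56/8 = 7.
At this profile no one gains by cutting their contribution: any cut drops the total below 56, the project is cancelled, contributions are refunded, and the deviator ends with 14, which is less than 14 − 7 + 26 = 33. Contributing more than 7 just wastes the excess. So contributing exactly 7 is a best response.
Each player's payoff: 14 − 7 + 26 = 33.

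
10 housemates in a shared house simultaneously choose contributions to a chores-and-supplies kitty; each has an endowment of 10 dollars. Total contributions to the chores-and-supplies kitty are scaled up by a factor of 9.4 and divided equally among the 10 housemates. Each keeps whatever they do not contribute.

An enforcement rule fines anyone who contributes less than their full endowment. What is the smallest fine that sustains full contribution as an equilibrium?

Given the others contribute fully, the best deviation is to contribute 0 (any partial contribution still incurs the fine and gives up units whose private return 0.9400 is below 1).
Deviating from 10 to 0 saves 10 dollars but forfeits the deviator's share of the drop in the chores-and-supplies kitty: 9.4/10 × 10 = 9.40.
So the deviation gain is 10 − 9.40 = 0.60, and the fine must be at least 0.60 dollars to wipe it out.

0.60 dollars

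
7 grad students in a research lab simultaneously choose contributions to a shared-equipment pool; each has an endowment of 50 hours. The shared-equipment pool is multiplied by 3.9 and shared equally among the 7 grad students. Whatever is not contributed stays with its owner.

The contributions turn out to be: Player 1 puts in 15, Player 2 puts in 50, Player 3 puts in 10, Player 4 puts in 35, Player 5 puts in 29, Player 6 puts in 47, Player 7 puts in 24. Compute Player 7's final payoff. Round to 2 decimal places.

143.00 hours

Total contributed: 15 + 50 + 10 + 35 + 29 + 47 + 24 = 210.
Each receives 3.9 × 210 / 7 = 117.00 from the shared-equipment pool.
Player 7 keeps 50 − 24 = 26, so Player 7's payoff is 26 + 117.00 = 143.00.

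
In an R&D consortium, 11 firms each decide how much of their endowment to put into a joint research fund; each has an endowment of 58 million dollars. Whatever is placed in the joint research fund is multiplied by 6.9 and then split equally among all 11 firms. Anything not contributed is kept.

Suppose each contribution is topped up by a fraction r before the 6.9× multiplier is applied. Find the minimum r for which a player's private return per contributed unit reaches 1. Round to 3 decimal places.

0.594

With matching at rate r, one contributed unit becomes (1 + r) in the joint research fund and returns 6.9 × (1 + r) / 11 to the contributor.
Setting this equal to 1: 1 + r = 11/6.9 = 1.5942.
So the minimum matching rate is r = 1.5942 − 1 = 0.594.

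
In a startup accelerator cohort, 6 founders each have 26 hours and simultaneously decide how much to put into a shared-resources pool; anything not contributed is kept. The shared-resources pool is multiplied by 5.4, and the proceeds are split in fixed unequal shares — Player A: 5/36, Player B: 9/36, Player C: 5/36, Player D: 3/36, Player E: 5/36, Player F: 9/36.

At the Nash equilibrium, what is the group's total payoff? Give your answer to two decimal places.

Player j's private return per contributed unit is 5.4 × (j's share). Contributing is weakly dominant for j when that share is at least 1/5.4 = 0.1852, and contributing 0 is dominant otherwise.
The shares above 0.1852 belong to Player B and Player F, contributing 26 each; the remaining 4 contribute 0. Total contributed: 52.
The shared-resources pool pays out 5.4 × 52 = 280.80 in total (split across the unequal shares, but the aggregate is all that matters for the group sum).
The 4 free-riders keep 26 each, adding 104. Group total = 104 + 280.80 = 384.80.

384.80 hours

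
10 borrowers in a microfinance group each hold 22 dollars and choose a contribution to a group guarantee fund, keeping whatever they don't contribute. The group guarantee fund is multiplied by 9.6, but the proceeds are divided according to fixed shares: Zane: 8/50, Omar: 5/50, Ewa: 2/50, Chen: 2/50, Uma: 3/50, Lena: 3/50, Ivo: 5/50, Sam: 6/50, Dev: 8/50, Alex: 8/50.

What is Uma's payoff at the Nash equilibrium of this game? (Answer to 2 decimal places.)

Player j's private return per contributed unit is 9.6 × (j's share). Contributing is weakly dominant for j when that share is at least 1/9.6 = 0.1042, and contributing 0 is dominant otherwise.
The shares above 0.1042 belong to Zane, Sam, Dev and Alex, contributing 22 each; the remaining 6 contribute 0. Total contributed: 88.
Uma keeps 22 and receives 9.6 × 88 × 3/50 = 50.69 from the group guarantee fund, for a payoff of 72.69.

72.69 dollars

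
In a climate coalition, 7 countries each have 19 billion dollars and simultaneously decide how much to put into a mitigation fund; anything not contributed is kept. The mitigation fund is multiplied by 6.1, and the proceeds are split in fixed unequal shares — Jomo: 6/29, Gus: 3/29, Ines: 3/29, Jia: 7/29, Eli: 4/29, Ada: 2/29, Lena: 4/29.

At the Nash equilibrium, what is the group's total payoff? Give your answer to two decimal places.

326.80 billion dollars

A player with share s gets back 6.1·s per unit contributed, so full contribution is dominant for anyone with s > 1/6.1 = 0.1639 and zero contribution is dominant for anyone below.
Jomo and Jia clear that bar, contributing 19 each; the remaining 5 contribute 0. Total contributed: 38.
The mitigation fund pays out 6.1 × 38 = 231.80 in total (split across the unequal shares, but the aggregate is all that matters for the group sum).
The 5 free-riders keep 19 each, adding 95. Group total = 95 + 231.80 = 326.80.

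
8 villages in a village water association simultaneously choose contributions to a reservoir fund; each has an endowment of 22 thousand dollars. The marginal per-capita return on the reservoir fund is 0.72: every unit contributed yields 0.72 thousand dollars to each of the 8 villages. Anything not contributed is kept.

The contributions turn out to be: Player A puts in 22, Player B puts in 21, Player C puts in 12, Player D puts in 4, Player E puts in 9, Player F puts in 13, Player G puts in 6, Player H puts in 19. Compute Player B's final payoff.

77.32 thousand dollars

Total contributed: 22 + 21 + 12 + 4 + 9 + 13 + 6 + 19 = 106.
Each receives 0.72 × 106 = 76.32 from the reservoir fund.
Player B keeps 22 − 21 = 1, so Player B's payoff is 1 + 76.32 = 77.32.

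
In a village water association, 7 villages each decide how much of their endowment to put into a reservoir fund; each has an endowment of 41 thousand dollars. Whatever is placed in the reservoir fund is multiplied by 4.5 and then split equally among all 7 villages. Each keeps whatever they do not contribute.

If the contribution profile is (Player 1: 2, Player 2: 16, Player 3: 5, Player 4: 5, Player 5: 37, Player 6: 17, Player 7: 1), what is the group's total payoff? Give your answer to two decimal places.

Total contributed: 2 + 16 + 5 + 5 + 37 + 17 + 1 = 83; total kept: 7 × 41 − 83 = 204.
The reservoir fund pays out 4.5 × 83 = 373.50 in aggregate.
Group total = 204 + 373.50 = 577.50.

577.50 thousand dollars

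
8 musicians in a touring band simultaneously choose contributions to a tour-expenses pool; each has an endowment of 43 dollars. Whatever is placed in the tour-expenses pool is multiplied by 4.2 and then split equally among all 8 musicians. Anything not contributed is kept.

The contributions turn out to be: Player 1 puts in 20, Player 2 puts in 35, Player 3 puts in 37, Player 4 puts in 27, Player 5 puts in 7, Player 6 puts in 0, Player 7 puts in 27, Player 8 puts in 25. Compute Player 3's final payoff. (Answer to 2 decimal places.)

Total contributed: 20 + 35 + 37 + 27 + 7 + 0 + 27 + 25 = 178.
Each receives 4.2 × 178 / 8 = 93.45 from the tour-expenses pool.
Player 3 keeps 43 − 37 = 6, so Player 3's payoff is 6 + 93.45 = 99.45.

99.45 dollars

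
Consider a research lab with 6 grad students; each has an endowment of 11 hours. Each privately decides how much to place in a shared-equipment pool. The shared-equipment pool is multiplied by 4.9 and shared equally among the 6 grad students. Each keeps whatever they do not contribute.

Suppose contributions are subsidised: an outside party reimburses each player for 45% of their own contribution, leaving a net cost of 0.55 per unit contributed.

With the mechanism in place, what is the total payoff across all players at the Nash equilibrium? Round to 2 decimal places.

353.10 hours

The effective private return per unit is now (4.9/6) / 0.55 = 1.4848 > 1, so every player's dominant strategy flips to full contribution.
At the Nash equilibrium everyone contributes 11. Group total payoff = 6 × (11 × 0.45 + 4.9 × 11) = 353.10.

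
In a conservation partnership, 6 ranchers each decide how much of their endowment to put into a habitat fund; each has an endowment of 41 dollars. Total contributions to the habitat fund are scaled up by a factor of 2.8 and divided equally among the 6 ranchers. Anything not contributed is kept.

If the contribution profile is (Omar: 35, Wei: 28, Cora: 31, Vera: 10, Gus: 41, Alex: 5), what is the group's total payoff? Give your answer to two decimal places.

Total contributed: 35 + 28 + 31 + 10 + 41 + 5 = 150; total kept: 6 × 41 − 150 = 96.
The habitat fund pays out 2.8 × 150 = 420.00 in aggregate.
Group total = 96 + 420.00 = 516.00.

516.00 dollars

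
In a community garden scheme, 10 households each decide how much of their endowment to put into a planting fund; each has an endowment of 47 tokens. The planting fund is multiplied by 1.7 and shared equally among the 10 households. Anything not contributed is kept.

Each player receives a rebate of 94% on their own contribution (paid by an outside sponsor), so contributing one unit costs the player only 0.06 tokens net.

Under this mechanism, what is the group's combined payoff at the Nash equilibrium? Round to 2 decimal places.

With the mechanism, a contributed unit returns (1.7/10) / 0.06 = 2.8333 per unit of net cost to the contributor — now above 1 — so contributing fully is weakly dominant for every player.
At the Nash equilibrium everyone contributes 47. Group total payoff = 10 × (47 × 0.94 + 1.7 × 47) = 1240.80.

1240.80 tokens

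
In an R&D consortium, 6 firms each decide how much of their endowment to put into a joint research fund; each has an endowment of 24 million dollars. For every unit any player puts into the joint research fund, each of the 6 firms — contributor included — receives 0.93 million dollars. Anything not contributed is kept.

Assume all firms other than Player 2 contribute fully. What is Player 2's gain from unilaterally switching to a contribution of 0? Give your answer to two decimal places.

Switching from a contribution of 24 to 0 lets Player 2 keep an extra 24 million dollars, but lowers the joint research fund by 24, which costs Player 2 their own share of that drop: 0.93 × 24 = 22.32.
Net gain = 24 − 22.32 = 1.68. The private return per contributed unit (0.93) is below 1, so free-riding is indeed the best response regardless of what the others do.

1.68 million dollars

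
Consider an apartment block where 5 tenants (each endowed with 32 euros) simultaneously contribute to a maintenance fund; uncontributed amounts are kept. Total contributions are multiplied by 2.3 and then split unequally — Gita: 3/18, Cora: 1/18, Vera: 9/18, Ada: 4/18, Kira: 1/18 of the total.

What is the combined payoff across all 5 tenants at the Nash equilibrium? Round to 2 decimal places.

For player j, contributing a unit is worthwhile iff 2.3 × (j's share) ≥ 1, i.e. iff j's share is at least 0.4348.
The only share above 0.4348 is Vera's 9/18, contributing 32; the remaining 4 contribute 0. Total contributed: 32.
The maintenance fund pays out 2.3 × 32 = 73.60 in total (split across the unequal shares, but the aggregate is all that matters for the group sum).
The 4 free-riders keep 32 each, adding 128. Group total = 128 + 73.60 = 201.60.

201.60 euros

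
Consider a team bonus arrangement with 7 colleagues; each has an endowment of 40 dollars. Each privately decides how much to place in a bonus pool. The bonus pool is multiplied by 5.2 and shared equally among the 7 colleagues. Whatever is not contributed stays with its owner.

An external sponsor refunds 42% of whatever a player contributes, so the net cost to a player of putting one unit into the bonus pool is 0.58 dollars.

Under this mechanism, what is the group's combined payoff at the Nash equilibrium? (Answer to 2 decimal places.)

1573.60 dollars

Under the mechanism each unit contributed yields (5.2/7) / 0.58 = 1.2808 back to its contributor per unit of net cost, which exceeds 1, making full contribution the dominant choice for everyone.
So the Nash equilibrium is full contribution by all 7; the group earns 7 × (40 × 0.42 + 5.2 × 40) = 1573.60.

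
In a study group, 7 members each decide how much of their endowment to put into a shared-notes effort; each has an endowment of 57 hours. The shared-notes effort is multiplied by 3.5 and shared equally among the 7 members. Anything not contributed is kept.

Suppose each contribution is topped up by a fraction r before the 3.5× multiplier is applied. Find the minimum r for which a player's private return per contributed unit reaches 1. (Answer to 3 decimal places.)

1.000

With matching at rate r, one contributed unit becomes (1 + r) in the shared-notes effort and returns 3.5 × (1 + r) / 7 to the contributor.
Setting this equal to 1: 1 + r = 7/3.5 = 2.0000.
So the minimum matching rate is r = 2.0000 − 1 = 1.000.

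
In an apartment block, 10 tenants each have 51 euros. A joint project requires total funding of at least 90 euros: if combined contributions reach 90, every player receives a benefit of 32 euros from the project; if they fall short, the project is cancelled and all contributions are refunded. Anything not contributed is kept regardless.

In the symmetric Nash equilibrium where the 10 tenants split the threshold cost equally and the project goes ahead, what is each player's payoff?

Equal share of the threshold: 90/10 = 9.
At this profile no one gains by cutting their contribution: any cut drops the total below 90, the project is cancelled, contributions are refunded, and the deviator ends with 51, which is less than 51 − 9 + 32 = 74. Contributing more than 9 just wastes the excess. So contributing exactly 9 is a best response.
Each player's payoff: 51 − 9 + 32 = 74.

74 euros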